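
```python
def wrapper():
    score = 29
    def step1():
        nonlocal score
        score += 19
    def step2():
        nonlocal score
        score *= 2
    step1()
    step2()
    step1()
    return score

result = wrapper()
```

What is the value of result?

Step 1: score = 29.
Step 2: step1(): score = 29 + 19 = 48.
Step 3: step2(): score = 48 * 2 = 96.
Step 4: step1(): score = 96 + 19 = 115. result = 115

The answer is 115.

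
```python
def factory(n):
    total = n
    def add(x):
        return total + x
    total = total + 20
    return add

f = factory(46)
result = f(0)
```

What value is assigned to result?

Step 1: factory(46) sets total = 46, then total = 46 + 20 = 66.
Step 2: Closures capture by reference, so add sees total = 66.
Step 3: f(0) returns 66 + 0 = 66

The answer is 66.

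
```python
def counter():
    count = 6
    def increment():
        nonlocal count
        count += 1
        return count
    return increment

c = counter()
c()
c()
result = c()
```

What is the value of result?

Step 1: counter() creates closure with count = 6.
Step 2: Each c() call increments count via nonlocal. After 3 calls: 6 + 3 = 9.
Step 3: result = 9

The answer is 9.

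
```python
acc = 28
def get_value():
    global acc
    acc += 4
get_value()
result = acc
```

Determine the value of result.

Step 1: acc = 28 globally.
Step 2: get_value() modifies global acc: acc += 4 = 32.
Step 3: result = 32

The answer is 32.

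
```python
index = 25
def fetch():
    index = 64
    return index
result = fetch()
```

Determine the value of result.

Step 1: Global index = 25.
Step 2: fetch() creates local index = 64, shadowing the global.
Step 3: Returns local index = 64. result = 64

The answer is 64.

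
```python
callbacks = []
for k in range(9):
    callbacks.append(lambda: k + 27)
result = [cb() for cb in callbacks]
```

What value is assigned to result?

Step 1: All lambdas capture k by reference. After the loop, k = 8.
Step 2: Each call returns 8 + 27 = 35.
Step 3: result = [35, 35, 35, 35, 35, 35, 35, 35, 35]

The answer is [35, 35, 35, 35, 35, 35, 35, 35, 35].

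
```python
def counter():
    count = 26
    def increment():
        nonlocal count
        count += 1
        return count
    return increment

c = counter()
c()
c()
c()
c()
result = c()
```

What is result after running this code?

Step 1: counter() creates closure with count = 26.
Step 2: Each c() call increments count via nonlocal. After 5 calls: 26 + 5 = 31.
Step 3: result = 31

The answer is 31.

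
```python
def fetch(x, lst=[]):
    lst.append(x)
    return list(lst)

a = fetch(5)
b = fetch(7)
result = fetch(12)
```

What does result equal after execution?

Step 1: Default list is shared. list() creates copies for return values.
Step 2: Internal list grows: [5] -> [5, 7] -> [5, 7, 12].
Step 3: result = [5, 7, 12]

The answer is [5, 7, 12].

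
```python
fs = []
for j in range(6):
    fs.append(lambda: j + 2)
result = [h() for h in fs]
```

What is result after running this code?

Step 1: All lambdas capture j by reference. After the loop, j = 5.
Step 2: Each call returns 5 + 2 = 7.
Step 3: result = [7, 7, 7, 7, 7, 7]

The answer is [7, 7, 7, 7, 7, 7].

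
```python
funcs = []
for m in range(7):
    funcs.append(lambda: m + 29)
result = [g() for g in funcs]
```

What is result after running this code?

Step 1: All lambdas capture m by reference. After the loop, m = 6.
Step 2: Each call returns 6 + 29 = 35.
Step 3: result = [35, 35, 35, 35, 35, 35, 35]

The answer is [35, 35, 35, 35, 35, 35, 35].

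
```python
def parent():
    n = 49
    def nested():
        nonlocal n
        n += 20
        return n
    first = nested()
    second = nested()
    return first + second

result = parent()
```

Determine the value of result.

Step 1: n starts at 49.
Step 2: First call: n = 49 + 20 = 69, returns 69.
Step 3: Second call: n = 69 + 20 = 89, returns 89.
Step 4: result = 69 + 89 = 158

The answer is 158.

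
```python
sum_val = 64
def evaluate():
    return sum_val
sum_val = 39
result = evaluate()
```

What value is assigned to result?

Step 1: sum_val is first set to 64, then reassigned to 39.
Step 2: evaluate() is called after the reassignment, so it looks up the current global sum_val = 39.
Step 3: result = 39

The answer is 39.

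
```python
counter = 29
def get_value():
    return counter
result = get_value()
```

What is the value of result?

Step 1: counter = 29 is defined in the global scope.
Step 2: get_value() looks up counter. No local counter exists, so Python checks the global scope via LEGB rule and finds counter = 29.
Step 3: result = 29

The answer is 29.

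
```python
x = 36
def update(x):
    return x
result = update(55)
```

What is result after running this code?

Step 1: Global x = 36.
Step 2: update(55) takes parameter x = 55, which shadows the global.
Step 3: result = 55

The answer is 55.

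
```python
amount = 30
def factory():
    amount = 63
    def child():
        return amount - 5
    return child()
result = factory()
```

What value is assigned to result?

Step 1: factory() shadows global amount with amount = 63.
Step 2: child() finds amount = 63 in enclosing scope, computes 63 - 5 = 58.
Step 3: result = 58

The answer is 58.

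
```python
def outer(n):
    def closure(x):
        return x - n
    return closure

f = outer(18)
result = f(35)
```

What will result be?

Step 1: outer(18) creates a closure capturing n = 18.
Step 2: f(35) computes 35 - 18 = 17.
Step 3: result = 17

The answer is 17.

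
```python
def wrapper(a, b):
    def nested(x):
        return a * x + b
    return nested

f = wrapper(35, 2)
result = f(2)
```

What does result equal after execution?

Step 1: wrapper(35, 2) captures a = 35, b = 2.
Step 2: f(2) computes 35 * 2 + 2 = 72.
Step 3: result = 72

The answer is 72.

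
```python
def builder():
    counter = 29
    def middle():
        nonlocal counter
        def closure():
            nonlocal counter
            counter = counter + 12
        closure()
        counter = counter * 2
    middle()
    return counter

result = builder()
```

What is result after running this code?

Step 1: counter = 29.
Step 2: closure() adds 12: counter = 29 + 12 = 41.
Step 3: middle() doubles: counter = 41 * 2 = 82.
Step 4: result = 82

The answer is 82.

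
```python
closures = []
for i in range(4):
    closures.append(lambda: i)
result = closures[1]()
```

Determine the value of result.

Step 1: The loop creates 4 lambdas, all referencing the same variable i.
Step 2: After the loop, i = 3 (final value).
Step 3: closures[1]() looks up i at call time and finds 3. This is the late binding gotcha. result = 3

The answer is 3.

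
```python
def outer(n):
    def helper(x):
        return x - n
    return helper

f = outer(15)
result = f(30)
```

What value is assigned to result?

Step 1: outer(15) creates a closure capturing n = 15.
Step 2: f(30) computes 30 - 15 = 15.
Step 3: result = 15

The answer is 15.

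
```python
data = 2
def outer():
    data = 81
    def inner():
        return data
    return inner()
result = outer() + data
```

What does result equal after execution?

Step 1: Global data = 2. outer() shadows with data = 81.
Step 2: inner() returns enclosing data = 81. outer() = 81.
Step 3: result = 81 + global data (2) = 83

The answer is 83.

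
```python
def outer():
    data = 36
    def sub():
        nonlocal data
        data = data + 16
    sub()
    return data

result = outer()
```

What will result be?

Step 1: outer() sets data = 36.
Step 2: sub() uses nonlocal to modify data in outer's scope: data = 36 + 16 = 52.
Step 3: outer() returns the modified data = 52

The answer is 52.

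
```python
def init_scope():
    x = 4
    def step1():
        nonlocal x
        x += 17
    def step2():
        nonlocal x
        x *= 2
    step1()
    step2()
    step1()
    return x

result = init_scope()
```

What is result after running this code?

Step 1: x = 4.
Step 2: step1(): x = 4 + 17 = 21.
Step 3: step2(): x = 21 * 2 = 42.
Step 4: step1(): x = 42 + 17 = 59. result = 59

The answer is 59.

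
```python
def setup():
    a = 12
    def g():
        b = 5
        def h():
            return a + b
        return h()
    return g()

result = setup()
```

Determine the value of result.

Step 1: setup() defines a = 12. g() defines b = 5.
Step 2: h() accesses both from enclosing scopes: a = 12, b = 5.
Step 3: result = 12 + 5 = 17

The answer is 17.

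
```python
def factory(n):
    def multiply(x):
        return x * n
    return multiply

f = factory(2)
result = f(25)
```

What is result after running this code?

Step 1: factory(2) returns multiply closure with n = 2.
Step 2: f(25) computes 25 * 2 = 50.
Step 3: result = 50

The answer is 50.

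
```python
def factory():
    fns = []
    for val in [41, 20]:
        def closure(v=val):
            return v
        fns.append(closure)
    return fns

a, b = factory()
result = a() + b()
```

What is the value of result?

Step 1: Default argument v=val captures val at each iteration.
Step 2: a() returns 41 (captured at first iteration), b() returns 20 (captured at second).
Step 3: result = 41 + 20 = 61

The answer is 61.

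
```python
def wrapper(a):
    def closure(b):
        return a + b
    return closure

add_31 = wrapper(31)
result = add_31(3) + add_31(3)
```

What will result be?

Step 1: add_31 captures a = 31.
Step 2: add_31(3) = 31 + 3 = 34, called twice.
Step 3: result = 34 + 34 = 68

The answer is 68.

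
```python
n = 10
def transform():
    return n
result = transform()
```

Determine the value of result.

Step 1: n = 10 is defined in the global scope.
Step 2: transform() looks up n. No local n exists, so Python checks the global scope via LEGB rule and finds n = 10.
Step 3: result = 10

The answer is 10.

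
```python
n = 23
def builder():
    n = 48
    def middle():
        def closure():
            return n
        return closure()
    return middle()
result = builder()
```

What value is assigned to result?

Step 1: builder() defines n = 48. middle() and closure() have no local n.
Step 2: closure() checks local (none), enclosing middle() (none), enclosing builder() and finds n = 48.
Step 3: result = 48

The answer is 48.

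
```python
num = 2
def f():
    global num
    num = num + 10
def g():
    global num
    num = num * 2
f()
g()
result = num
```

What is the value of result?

Step 1: num = 2.
Step 2: f() adds 10: num = 2 + 10 = 12.
Step 3: g() doubles: num = 12 * 2 = 24.
Step 4: result = 24

The answer is 24.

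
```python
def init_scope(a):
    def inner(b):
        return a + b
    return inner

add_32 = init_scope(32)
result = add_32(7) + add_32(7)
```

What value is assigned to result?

Step 1: add_32 captures a = 32.
Step 2: add_32(7) = 32 + 7 = 39, called twice.
Step 3: result = 39 + 39 = 78

The answer is 78.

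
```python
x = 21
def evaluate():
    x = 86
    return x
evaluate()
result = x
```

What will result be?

Step 1: x = 21 globally.
Step 2: evaluate() creates a LOCAL x = 86 (no global keyword!).
Step 3: The global x is unchanged. result = 21

The answer is 21.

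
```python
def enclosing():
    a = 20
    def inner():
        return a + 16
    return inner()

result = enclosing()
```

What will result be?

Step 1: enclosing() defines a = 20.
Step 2: inner() reads a = 20 from enclosing scope, returns 20 + 16 = 36.
Step 3: result = 36

The answer is 36.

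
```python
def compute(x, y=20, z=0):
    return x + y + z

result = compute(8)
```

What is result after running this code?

Step 1: compute(8) uses defaults y = 20, z = 0.
Step 2: Returns 8 + 20 + 0 = 28.
Step 3: result = 28

The answer is 28.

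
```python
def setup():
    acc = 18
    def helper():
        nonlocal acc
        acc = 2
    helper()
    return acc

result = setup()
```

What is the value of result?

Step 1: setup() sets acc = 18.
Step 2: helper() uses nonlocal to reassign acc = 2.
Step 3: result = 2

The answer is 2.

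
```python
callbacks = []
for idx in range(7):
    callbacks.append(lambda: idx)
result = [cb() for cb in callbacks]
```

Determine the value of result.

Step 1: All 7 lambdas share the same variable idx.
Step 2: After the loop, idx = 6.
Step 3: Each call returns 6. result = [6, 6, 6, 6, 6, 6, 6]

The answer is [6, 6, 6, 6, 6, 6, 6].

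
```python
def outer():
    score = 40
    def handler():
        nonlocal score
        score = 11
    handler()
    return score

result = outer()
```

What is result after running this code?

Step 1: outer() sets score = 40.
Step 2: handler() uses nonlocal to reassign score = 11.
Step 3: result = 11

The answer is 11.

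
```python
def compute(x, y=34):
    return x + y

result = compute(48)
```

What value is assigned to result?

Step 1: compute(48) uses default y = 34.
Step 2: Returns 48 + 34 = 82.
Step 3: result = 82

The answer is 82.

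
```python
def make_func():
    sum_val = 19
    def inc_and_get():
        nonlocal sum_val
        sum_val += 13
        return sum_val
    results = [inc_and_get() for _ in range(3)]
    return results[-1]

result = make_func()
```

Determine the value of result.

Step 1: sum_val = 19.
Step 2: Three calls to inc_and_get(), each adding 13.
Step 3: Last value = 19 + 13 * 3 = 58

The answer is 58.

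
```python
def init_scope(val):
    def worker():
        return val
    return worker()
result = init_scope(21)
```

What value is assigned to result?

Step 1: init_scope(21) binds parameter val = 21.
Step 2: worker() looks up val in enclosing scope and finds the parameter val = 21.
Step 3: result = 21

The answer is 21.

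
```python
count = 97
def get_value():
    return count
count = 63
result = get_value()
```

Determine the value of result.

Step 1: count is first set to 97, then reassigned to 63.
Step 2: get_value() is called after the reassignment, so it looks up the current global count = 63.
Step 3: result = 63

The answer is 63.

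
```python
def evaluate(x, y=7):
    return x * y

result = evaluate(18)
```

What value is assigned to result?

Step 1: evaluate(18) uses default y = 7.
Step 2: Returns 18 * 7 = 126.
Step 3: result = 126

The answer is 126.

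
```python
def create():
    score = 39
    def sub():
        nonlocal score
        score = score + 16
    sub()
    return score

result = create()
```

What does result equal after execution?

Step 1: create() sets score = 39.
Step 2: sub() uses nonlocal to modify score in create's scope: score = 39 + 16 = 55.
Step 3: create() returns the modified score = 55

The answer is 55.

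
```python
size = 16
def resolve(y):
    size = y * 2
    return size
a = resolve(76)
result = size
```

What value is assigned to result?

Step 1: Global size = 16.
Step 2: resolve(76) creates local size = 76 * 2 = 152.
Step 3: Global size unchanged because no global keyword. result = 16

The answer is 16.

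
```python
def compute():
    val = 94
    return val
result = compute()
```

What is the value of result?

Step 1: compute() defines val = 94 in its local scope.
Step 2: return val finds the local variable val = 94.
Step 3: result = 94

The answer is 94.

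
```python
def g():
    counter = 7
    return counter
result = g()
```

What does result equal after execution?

Step 1: g() defines counter = 7 in its local scope.
Step 2: return counter finds the local variable counter = 7.
Step 3: result = 7

The answer is 7.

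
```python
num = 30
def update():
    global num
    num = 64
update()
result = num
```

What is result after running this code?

Step 1: num = 30 globally.
Step 2: update() declares global num and sets it to 64.
Step 3: After update(), global num = 64. result = 64

The answer is 64.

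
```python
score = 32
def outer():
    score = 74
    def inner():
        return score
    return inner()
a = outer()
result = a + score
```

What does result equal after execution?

Step 1: outer() has local score = 74. inner() reads from enclosing.
Step 2: outer() returns 74. Global score = 32 unchanged.
Step 3: result = 74 + 32 = 106

The answer is 106.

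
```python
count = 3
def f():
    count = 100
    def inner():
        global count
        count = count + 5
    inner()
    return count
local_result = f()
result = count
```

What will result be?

Step 1: Global count = 3. f() creates local count = 100.
Step 2: inner() declares global count and adds 5: global count = 3 + 5 = 8.
Step 3: f() returns its local count = 100 (unaffected by inner).
Step 4: result = global count = 8

The answer is 8.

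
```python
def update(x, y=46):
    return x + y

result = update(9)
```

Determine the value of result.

Step 1: update(9) uses default y = 46.
Step 2: Returns 9 + 46 = 55.
Step 3: result = 55

The answer is 55.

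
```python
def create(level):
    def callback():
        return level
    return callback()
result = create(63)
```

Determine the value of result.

Step 1: create(63) binds parameter level = 63.
Step 2: callback() looks up level in enclosing scope and finds the parameter level = 63.
Step 3: result = 63

The answer is 63.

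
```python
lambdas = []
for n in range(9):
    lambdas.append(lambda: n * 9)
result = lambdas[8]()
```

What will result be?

Step 1: All lambdas reference the same variable n (late binding).
Step 2: After the loop, n = 8. Every lambda returns n * 9.
Step 3: lambdas[8]() = 8 * 9 = 72

The answer is 72.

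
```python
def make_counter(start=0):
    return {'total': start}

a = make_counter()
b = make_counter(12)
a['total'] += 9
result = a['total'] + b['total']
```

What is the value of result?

Step 1: make_counter() returns a new dict each call (immutable default 0).
Step 2: a = {'total': 0}, b = {'total': 12}.
Step 3: a['total'] += 9 = 9. result = 9 + 12 = 21

The answer is 21.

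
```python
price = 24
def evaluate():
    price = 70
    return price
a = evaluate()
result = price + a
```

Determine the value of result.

Step 1: Global price = 24. evaluate() returns local price = 70.
Step 2: a = 70. Global price still = 24.
Step 3: result = 24 + 70 = 94

The answer is 94.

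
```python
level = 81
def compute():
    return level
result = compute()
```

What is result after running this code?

Step 1: level = 81 is defined in the global scope.
Step 2: compute() looks up level. No local level exists, so Python checks the global scope via LEGB rule and finds level = 81.
Step 3: result = 81

The answer is 81.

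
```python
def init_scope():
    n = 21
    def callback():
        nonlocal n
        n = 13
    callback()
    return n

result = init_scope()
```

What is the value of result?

Step 1: init_scope() sets n = 21.
Step 2: callback() uses nonlocal to reassign n = 13.
Step 3: result = 13

The answer is 13.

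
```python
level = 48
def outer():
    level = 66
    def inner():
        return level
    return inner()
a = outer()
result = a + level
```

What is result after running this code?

Step 1: outer() has local level = 66. inner() reads from enclosing.
Step 2: outer() returns 66. Global level = 48 unchanged.
Step 3: result = 66 + 48 = 114

The answer is 114.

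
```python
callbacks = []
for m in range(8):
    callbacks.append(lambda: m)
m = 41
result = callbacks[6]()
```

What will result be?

Step 1: Lambdas capture the variable m by reference, not by value.
Step 2: After the loop, m is reassigned to 41.
Step 3: callbacks[6]() looks up the current m = 41. result = 41

The answer is 41.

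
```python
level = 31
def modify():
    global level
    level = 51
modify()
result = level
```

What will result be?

Step 1: level = 31 globally.
Step 2: modify() declares global level and sets it to 51.
Step 3: After modify(), global level = 51. result = 51

The answer is 51.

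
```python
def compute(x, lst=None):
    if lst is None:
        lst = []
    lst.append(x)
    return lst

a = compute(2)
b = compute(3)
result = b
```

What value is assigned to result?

Step 1: None default with guard creates a NEW list each call.
Step 2: a = [2] (fresh list). b = [3] (another fresh list).
Step 3: result = [3] (this is the fix for mutable default)

The answer is [3].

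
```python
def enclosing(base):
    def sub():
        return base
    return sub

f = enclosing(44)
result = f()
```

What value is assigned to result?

Step 1: enclosing(44) creates closure capturing base = 44.
Step 2: f() returns the captured base = 44.
Step 3: result = 44

The answer is 44.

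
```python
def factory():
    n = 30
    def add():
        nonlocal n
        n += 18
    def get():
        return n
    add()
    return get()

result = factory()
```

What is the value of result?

Step 1: n = 30. add() modifies it via nonlocal, get() reads it.
Step 2: add() makes n = 30 + 18 = 48.
Step 3: get() returns 48. result = 48

The answer is 48.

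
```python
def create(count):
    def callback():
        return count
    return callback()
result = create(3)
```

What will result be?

Step 1: create(3) binds parameter count = 3.
Step 2: callback() looks up count in enclosing scope and finds the parameter count = 3.
Step 3: result = 3

The answer is 3.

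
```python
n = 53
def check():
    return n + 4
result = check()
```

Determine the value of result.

Step 1: n = 53 is defined globally.
Step 2: check() looks up n from global scope = 53, then computes 53 + 4 = 57.
Step 3: result = 57

The answer is 57.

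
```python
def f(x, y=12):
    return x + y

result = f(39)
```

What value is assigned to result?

Step 1: f(39) uses default y = 12.
Step 2: Returns 39 + 12 = 51.
Step 3: result = 51

The answer is 51.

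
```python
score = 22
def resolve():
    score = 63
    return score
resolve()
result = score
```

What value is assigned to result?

Step 1: score = 22 globally.
Step 2: resolve() creates a LOCAL score = 63 (no global keyword!).
Step 3: The global score is unchanged. result = 22

The answer is 22.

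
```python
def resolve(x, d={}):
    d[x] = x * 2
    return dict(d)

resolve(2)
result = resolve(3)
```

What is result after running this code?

Step 1: Mutable default dict is shared across calls.
Step 2: First call adds 2: 4. Second call adds 3: 6.
Step 3: result = {2: 4, 3: 6}

The answer is {2: 4, 3: 6}.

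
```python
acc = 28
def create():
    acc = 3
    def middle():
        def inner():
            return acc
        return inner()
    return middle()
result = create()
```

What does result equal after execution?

Step 1: create() defines acc = 3. middle() and inner() have no local acc.
Step 2: inner() checks local (none), enclosing middle() (none), enclosing create() and finds acc = 3.
Step 3: result = 3

The answer is 3.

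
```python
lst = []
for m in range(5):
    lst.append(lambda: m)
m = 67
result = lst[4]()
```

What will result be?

Step 1: Lambdas capture the variable m by reference, not by value.
Step 2: After the loop, m is reassigned to 67.
Step 3: lst[4]() looks up the current m = 67. result = 67

The answer is 67.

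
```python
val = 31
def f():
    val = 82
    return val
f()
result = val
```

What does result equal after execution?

Step 1: val = 31 globally.
Step 2: f() creates a LOCAL val = 82 (no global keyword!).
Step 3: The global val is unchanged. result = 31

The answer is 31.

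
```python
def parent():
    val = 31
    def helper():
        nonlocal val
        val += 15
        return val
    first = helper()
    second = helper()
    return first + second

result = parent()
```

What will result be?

Step 1: val starts at 31.
Step 2: First call: val = 31 + 15 = 46, returns 46.
Step 3: Second call: val = 46 + 15 = 61, returns 61.
Step 4: result = 46 + 61 = 107

The answer is 107.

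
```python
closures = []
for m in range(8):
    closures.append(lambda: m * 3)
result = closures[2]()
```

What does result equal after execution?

Step 1: All lambdas reference the same variable m (late binding).
Step 2: After the loop, m = 7. Every lambda returns m * 3.
Step 3: closures[2]() = 7 * 3 = 21

The answer is 21.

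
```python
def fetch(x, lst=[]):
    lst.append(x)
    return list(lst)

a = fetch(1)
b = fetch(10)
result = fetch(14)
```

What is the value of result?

Step 1: Default list is shared. list() creates copies for return values.
Step 2: Internal list grows: [1] -> [1, 10] -> [1, 10, 14].
Step 3: result = [1, 10, 14]

The answer is [1, 10, 14].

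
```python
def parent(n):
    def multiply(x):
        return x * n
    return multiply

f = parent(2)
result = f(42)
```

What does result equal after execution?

Step 1: parent(2) returns multiply closure with n = 2.
Step 2: f(42) computes 42 * 2 = 84.
Step 3: result = 84

The answer is 84.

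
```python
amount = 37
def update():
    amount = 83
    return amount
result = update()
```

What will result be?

Step 1: Global amount = 37.
Step 2: update() creates local amount = 83, shadowing the global.
Step 3: Returns local amount = 83. result = 83

The answer is 83.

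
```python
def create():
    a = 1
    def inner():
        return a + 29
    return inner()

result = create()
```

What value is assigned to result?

Step 1: create() defines a = 1.
Step 2: inner() reads a = 1 from enclosing scope, returns 1 + 29 = 30.
Step 3: result = 30

The answer is 30.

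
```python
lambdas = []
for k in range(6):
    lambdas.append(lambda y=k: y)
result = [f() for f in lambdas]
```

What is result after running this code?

Step 1: Default arg y=k captures k at each iteration.
Step 2: Each lambda has its own default: 0, 1, ..., 5.
Step 3: result = [0, 1, 2, 3, 4, 5]

The answer is [0, 1, 2, 3, 4, 5].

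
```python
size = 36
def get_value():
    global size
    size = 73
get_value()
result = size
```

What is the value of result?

Step 1: size = 36 globally.
Step 2: get_value() declares global size and sets it to 73.
Step 3: After get_value(), global size = 73. result = 73

The answer is 73.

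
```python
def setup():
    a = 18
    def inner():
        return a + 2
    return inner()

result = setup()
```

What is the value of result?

Step 1: setup() defines a = 18.
Step 2: inner() reads a = 18 from enclosing scope, returns 18 + 2 = 20.
Step 3: result = 20

The answer is 20.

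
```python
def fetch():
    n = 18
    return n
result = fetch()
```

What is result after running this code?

Step 1: fetch() defines n = 18 in its local scope.
Step 2: return n finds the local variable n = 18.
Step 3: result = 18

The answer is 18.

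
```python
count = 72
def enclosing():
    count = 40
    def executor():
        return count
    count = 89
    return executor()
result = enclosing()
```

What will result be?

Step 1: enclosing() sets count = 40, then later count = 89.
Step 2: executor() is called after count is reassigned to 89. Closures capture variables by reference, not by value.
Step 3: result = 89

The answer is 89.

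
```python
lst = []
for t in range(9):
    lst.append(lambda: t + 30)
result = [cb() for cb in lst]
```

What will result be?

Step 1: All lambdas capture t by reference. After the loop, t = 8.
Step 2: Each call returns 8 + 30 = 38.
Step 3: result = [38, 38, 38, 38, 38, 38, 38, 38, 38]

The answer is [38, 38, 38, 38, 38, 38, 38, 38, 38].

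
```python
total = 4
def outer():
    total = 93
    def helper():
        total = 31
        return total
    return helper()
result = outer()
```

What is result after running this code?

Step 1: Three scopes define total: global (4), outer (93), helper (31).
Step 2: helper() has its own local total = 31, which shadows both enclosing and global.
Step 3: result = 31 (local wins in LEGB)

The answer is 31.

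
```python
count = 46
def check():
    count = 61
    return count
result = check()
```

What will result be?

Step 1: Global count = 46.
Step 2: check() creates local count = 61, shadowing the global.
Step 3: Returns local count = 61. result = 61

The answer is 61.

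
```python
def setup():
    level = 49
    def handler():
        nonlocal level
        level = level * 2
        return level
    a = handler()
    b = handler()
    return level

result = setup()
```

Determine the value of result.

Step 1: level starts at 49.
Step 2: First handler(): level = 49 * 2 = 98.
Step 3: Second handler(): level = 98 * 2 = 196.
Step 4: result = 196

The answer is 196.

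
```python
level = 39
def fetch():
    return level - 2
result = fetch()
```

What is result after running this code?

Step 1: level = 39 is defined globally.
Step 2: fetch() looks up level from global scope = 39, then computes 39 - 2 = 37.
Step 3: result = 37

The answer is 37.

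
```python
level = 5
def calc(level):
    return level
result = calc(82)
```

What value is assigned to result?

Step 1: Global level = 5.
Step 2: calc(82) takes parameter level = 82, which shadows the global.
Step 3: result = 82

The answer is 82.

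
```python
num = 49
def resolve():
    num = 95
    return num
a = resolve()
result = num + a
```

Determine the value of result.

Step 1: Global num = 49. resolve() returns local num = 95.
Step 2: a = 95. Global num still = 49.
Step 3: result = 49 + 95 = 144

The answer is 144.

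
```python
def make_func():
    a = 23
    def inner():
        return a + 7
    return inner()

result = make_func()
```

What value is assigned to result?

Step 1: make_func() defines a = 23.
Step 2: inner() reads a = 23 from enclosing scope, returns 23 + 7 = 30.
Step 3: result = 30

The answer is 30.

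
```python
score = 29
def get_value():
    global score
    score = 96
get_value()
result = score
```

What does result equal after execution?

Step 1: score = 29 globally.
Step 2: get_value() declares global score and sets it to 96.
Step 3: After get_value(), global score = 96. result = 96

The answer is 96.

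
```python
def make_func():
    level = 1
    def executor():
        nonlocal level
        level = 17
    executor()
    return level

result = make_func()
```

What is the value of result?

Step 1: make_func() sets level = 1.
Step 2: executor() uses nonlocal to reassign level = 17.
Step 3: result = 17

The answer is 17.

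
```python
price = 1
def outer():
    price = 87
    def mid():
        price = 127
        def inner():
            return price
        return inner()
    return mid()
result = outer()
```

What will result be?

Step 1: Three levels of shadowing: global 1, outer 87, mid 127.
Step 2: inner() finds price = 127 in enclosing mid() scope.
Step 3: result = 127

The answer is 127.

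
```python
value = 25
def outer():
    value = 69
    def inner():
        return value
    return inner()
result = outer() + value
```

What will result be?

Step 1: Global value = 25. outer() shadows with value = 69.
Step 2: inner() returns enclosing value = 69. outer() = 69.
Step 3: result = 69 + global value (25) = 94

The answer is 94.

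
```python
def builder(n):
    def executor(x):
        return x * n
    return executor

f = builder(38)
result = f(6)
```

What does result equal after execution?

Step 1: builder(38) creates a closure capturing n = 38.
Step 2: f(6) computes 6 * 38 = 228.
Step 3: result = 228

The answer is 228.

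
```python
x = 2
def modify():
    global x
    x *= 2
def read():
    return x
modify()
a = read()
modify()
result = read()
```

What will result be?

Step 1: x = 2.
Step 2: First modify(): x = 2 * 2 = 4.
Step 3: Second modify(): x = 4 * 2 = 8.
Step 4: read() returns 8

The answer is 8.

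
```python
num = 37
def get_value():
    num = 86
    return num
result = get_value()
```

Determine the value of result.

Step 1: Global num = 37.
Step 2: get_value() creates local num = 86, shadowing the global.
Step 3: Returns local num = 86. result = 86

The answer is 86.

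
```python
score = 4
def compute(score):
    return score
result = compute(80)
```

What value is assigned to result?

Step 1: Global score = 4.
Step 2: compute(80) takes parameter score = 80, which shadows the global.
Step 3: result = 80

The answer is 80.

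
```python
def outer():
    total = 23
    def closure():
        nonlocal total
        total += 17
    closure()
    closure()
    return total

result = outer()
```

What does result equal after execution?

Step 1: total starts at 23.
Step 2: closure() is called 2 times, each adding 17.
Step 3: total = 23 + 17 * 2 = 57

The answer is 57.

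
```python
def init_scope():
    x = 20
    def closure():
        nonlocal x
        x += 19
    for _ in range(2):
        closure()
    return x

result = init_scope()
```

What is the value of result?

Step 1: x = 20.
Step 2: closure() is called 2 times in a loop, each adding 19 via nonlocal.
Step 3: x = 20 + 19 * 2 = 58

The answer is 58.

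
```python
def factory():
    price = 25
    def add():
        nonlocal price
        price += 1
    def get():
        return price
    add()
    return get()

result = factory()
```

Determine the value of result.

Step 1: price = 25. add() modifies it via nonlocal, get() reads it.
Step 2: add() makes price = 25 + 1 = 26.
Step 3: get() returns 26. result = 26

The answer is 26.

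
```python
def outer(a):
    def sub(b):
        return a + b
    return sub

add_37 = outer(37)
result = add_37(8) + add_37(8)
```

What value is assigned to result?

Step 1: add_37 captures a = 37.
Step 2: add_37(8) = 37 + 8 = 45, called twice.
Step 3: result = 45 + 45 = 90

The answer is 90.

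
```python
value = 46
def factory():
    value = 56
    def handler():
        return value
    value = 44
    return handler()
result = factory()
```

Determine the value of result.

Step 1: factory() sets value = 56, then later value = 44.
Step 2: handler() is called after value is reassigned to 44. Closures capture variables by reference, not by value.
Step 3: result = 44

The answer is 44.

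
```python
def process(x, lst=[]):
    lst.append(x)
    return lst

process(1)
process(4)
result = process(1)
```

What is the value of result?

Step 1: Mutable default argument gotcha! The list [] is created once.
Step 2: Each call appends to the SAME list: [1], [1, 4], [1, 4, 1].
Step 3: result = [1, 4, 1]

The answer is [1, 4, 1].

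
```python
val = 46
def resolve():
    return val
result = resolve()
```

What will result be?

Step 1: val = 46 is defined in the global scope.
Step 2: resolve() looks up val. No local val exists, so Python checks the global scope via LEGB rule and finds val = 46.
Step 3: result = 46

The answer is 46.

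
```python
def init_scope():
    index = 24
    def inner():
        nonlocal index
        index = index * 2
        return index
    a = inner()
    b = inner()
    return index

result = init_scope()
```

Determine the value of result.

Step 1: index starts at 24.
Step 2: First inner(): index = 24 * 2 = 48.
Step 3: Second inner(): index = 48 * 2 = 96.
Step 4: result = 96

The answer is 96.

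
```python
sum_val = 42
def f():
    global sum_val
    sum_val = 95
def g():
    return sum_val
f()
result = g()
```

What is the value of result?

Step 1: sum_val = 42.
Step 2: f() sets global sum_val = 95.
Step 3: g() reads global sum_val = 95. result = 95

The answer is 95.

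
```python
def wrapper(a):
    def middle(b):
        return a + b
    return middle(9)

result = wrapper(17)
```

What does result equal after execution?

Step 1: wrapper(17) passes a = 17.
Step 2: middle(9) has b = 9, reads a = 17 from enclosing.
Step 3: result = 17 + 9 = 26

The answer is 26.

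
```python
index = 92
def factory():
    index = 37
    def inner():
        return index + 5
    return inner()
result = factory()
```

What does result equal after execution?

Step 1: factory() shadows global index with index = 37.
Step 2: inner() finds index = 37 in enclosing scope, computes 37 + 5 = 42.
Step 3: result = 42

The answer is 42.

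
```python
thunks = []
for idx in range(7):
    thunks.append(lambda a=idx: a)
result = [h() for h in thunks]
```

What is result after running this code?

Step 1: Default arg a=idx captures idx at each iteration.
Step 2: Each lambda has its own default: 0, 1, ..., 6.
Step 3: result = [0, 1, 2, 3, 4, 5, 6]

The answer is [0, 1, 2, 3, 4, 5, 6].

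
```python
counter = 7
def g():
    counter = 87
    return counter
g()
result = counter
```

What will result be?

Step 1: counter = 7 globally.
Step 2: g() creates a LOCAL counter = 87 (no global keyword!).
Step 3: The global counter is unchanged. result = 7

The answer is 7.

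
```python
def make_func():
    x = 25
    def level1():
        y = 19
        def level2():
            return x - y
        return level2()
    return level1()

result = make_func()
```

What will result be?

Step 1: x = 25 in make_func. y = 19 in level1.
Step 2: level2() reads x = 25 and y = 19 from enclosing scopes.
Step 3: result = 25 - 19 = 6

The answer is 6.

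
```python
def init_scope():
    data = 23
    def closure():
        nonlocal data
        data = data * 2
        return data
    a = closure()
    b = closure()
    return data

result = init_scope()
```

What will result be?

Step 1: data starts at 23.
Step 2: First closure(): data = 23 * 2 = 46.
Step 3: Second closure(): data = 46 * 2 = 92.
Step 4: result = 92

The answer is 92.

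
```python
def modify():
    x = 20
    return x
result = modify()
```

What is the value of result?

Step 1: modify() defines x = 20 in its local scope.
Step 2: return x finds the local variable x = 20.
Step 3: result = 20

The answer is 20.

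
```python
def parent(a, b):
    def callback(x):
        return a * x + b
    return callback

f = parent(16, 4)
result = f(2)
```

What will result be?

Step 1: parent(16, 4) captures a = 16, b = 4.
Step 2: f(2) computes 16 * 2 + 4 = 36.
Step 3: result = 36

The answer is 36.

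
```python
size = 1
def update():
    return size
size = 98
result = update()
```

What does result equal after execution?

Step 1: size is first set to 1, then reassigned to 98.
Step 2: update() is called after the reassignment, so it looks up the current global size = 98.
Step 3: result = 98

The answer is 98.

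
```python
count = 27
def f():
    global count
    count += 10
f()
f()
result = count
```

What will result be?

Step 1: count = 27.
Step 2: First f(): count = 27 + 10 = 37.
Step 3: Second f(): count = 37 + 10 = 47. result = 47

The answer is 47.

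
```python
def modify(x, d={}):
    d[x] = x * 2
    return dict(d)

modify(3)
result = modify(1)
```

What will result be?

Step 1: Mutable default dict is shared across calls.
Step 2: First call adds 3: 6. Second call adds 1: 2.
Step 3: result = {3: 6, 1: 2}

The answer is {3: 6, 1: 2}.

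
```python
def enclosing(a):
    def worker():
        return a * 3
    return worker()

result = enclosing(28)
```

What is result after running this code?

Step 1: enclosing(28) binds parameter a = 28.
Step 2: worker() accesses a = 28 from enclosing scope.
Step 3: result = 28 * 3 = 84

The answer is 84.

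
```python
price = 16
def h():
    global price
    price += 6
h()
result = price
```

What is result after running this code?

Step 1: price = 16 globally.
Step 2: h() modifies global price: price += 6 = 22.
Step 3: result = 22

The answer is 22.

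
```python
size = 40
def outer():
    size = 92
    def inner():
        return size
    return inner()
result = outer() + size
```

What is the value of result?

Step 1: Global size = 40. outer() shadows with size = 92.
Step 2: inner() returns enclosing size = 92. outer() = 92.
Step 3: result = 92 + global size (40) = 132

The answer is 132.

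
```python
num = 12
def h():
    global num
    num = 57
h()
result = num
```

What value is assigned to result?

Step 1: num = 12 globally.
Step 2: h() declares global num and sets it to 57.
Step 3: After h(), global num = 57. result = 57

The answer is 57.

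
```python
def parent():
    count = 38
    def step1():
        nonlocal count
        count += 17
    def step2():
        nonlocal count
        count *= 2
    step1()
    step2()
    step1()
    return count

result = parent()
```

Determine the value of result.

Step 1: count = 38.
Step 2: step1(): count = 38 + 17 = 55.
Step 3: step2(): count = 55 * 2 = 110.
Step 4: step1(): count = 110 + 17 = 127. result = 127

The answer is 127.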